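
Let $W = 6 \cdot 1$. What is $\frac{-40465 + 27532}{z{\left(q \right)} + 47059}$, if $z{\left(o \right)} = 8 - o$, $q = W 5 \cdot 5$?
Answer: $- \frac{1437}{5213} \approx -0.27566$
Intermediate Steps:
$W = 6$
$q = 150$ ($q = 6 \cdot 5 \cdot 5 = 30 \cdot 5 = 150$)
$\frac{-40465 + 27532}{z{\left(q \right)} + 47059} = \frac{-40465 + 27532}{\left(8 - 150\right) + 47059} = - \frac{12933}{\left(8 - 150\right) + 47059} = - \frac{12933}{-142 + 47059} = - \frac{12933}{46917} = \left(-12933\right) \frac{1}{46917} = - \frac{1437}{5213}$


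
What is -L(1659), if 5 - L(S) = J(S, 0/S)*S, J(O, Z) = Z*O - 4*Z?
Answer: -5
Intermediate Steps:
J(O, Z) = -4*Z + O*Z (J(O, Z) = O*Z - 4*Z = -4*Z + O*Z)
L(S) = 5 (L(S) = 5 - (0/S)*(-4 + S)*S = 5 - 0*(-4 + S)*S = 5 - 0*S = 5 - 1*0 = 5 + 0 = 5)
-L(1659) = -1*5 = -5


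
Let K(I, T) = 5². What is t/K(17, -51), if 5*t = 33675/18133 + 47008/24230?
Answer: 834170657/27460161875 ≈ 0.030377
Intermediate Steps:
K(I, T) = 25
t = 834170657/1098406475 (t = (33675/18133 + 47008/24230)/5 = (33675*(1/18133) + 47008*(1/24230))/5 = (33675/18133 + 23504/12115)/5 = (⅕)*(834170657/219681295) = 834170657/1098406475 ≈ 0.75944)
t/K(17, -51) = (834170657/1098406475)/25 = (834170657/1098406475)*(1/25) = 834170657/27460161875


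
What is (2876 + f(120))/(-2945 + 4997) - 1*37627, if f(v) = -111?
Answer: -77207839/2052 ≈ -37626.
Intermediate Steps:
(2876 + f(120))/(-2945 + 4997) - 1*37627 = (2876 - 111)/(-2945 + 4997) - 1*37627 = 2765/2052 - 37627 = -77207839/2052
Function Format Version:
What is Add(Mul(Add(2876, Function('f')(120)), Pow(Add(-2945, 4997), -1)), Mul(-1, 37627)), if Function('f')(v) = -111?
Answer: Rational(-77207839, 2052) ≈ -37626.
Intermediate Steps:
Add(Mul(Add(2876, Function('f')(120)), Pow(Add(-2945, 4997), -1)), Mul(-1, 37627)) = Add(Mul(Add(2876, -111), Pow(Add(-2945, 4997), -1)), Mul(-1, 37627)) = Add(Mul(2765, Pow(2052, -1)), -37627) = Add(Mul(2765, Rational(1, 2052)), -37627) = Add(Rational(2765, 2052), -37627) = Rational(-77207839, 2052)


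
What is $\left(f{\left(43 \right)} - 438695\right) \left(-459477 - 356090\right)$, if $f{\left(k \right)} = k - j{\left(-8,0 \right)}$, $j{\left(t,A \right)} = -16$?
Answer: $357737046612$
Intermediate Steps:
$f{\left(k \right)} = 16 + k$ ($f{\left(k \right)} = k - -16 = k + 16 = 16 + k$)
$\left(f{\left(43 \right)} - 438695\right) \left(-459477 - 356090\right) = \left(\left(16 + 43\right) - 438695\right) \left(-459477 - 356090\right) = \left(59 - 438695\right) \left(-815567\right) = \left(-438636\right) \left(-815567\right) = 357737046612$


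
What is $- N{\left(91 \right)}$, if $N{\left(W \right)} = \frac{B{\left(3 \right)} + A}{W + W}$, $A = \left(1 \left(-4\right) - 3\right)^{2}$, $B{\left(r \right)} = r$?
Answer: $- \frac{2}{7} \approx -0.28571$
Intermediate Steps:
$A = 49$ ($A = \left(-4 - 3\right)^{2} = \left(-7\right)^{2} = 49$)
$N{\left(W \right)} = \frac{26}{W}$ ($N{\left(W \right)} = \frac{3 + 49}{W + W} = \frac{52}{2 W} = 52 \frac{1}{2 W} = \frac{26}{W}$)
$- N{\left(91 \right)} = - \frac{26}{91} = \left(-1\right) \frac{2}{7} = - \frac{2}{7}$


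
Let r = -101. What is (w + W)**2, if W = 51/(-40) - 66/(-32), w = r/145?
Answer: 44521/5382400 ≈ 0.0082716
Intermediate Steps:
w = -101/145 ≈ -0.69655
W = 63/80 (W = 51*(-1/40) - 66*(-1/32) = -51/40 + 33/16 = 63/80 ≈ 0.78750)
(w + W)**2 = (-101/145 + 63/80)**2 = (211/2320)**2 = 44521/5382400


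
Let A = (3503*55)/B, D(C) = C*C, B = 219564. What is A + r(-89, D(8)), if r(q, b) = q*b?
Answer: -1250443879/219564 ≈ -5695.1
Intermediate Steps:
D(C) = C²
A = 192665/219564 (A = (3503*55)/219564 = 192665*(1/219564) = 192665/219564 ≈ 0.87749)
r(q, b) = b*q
A + r(-89, D(8)) = 192665/219564 + 8²*(-89) = 192665/219564 + 64*(-89) = 192665/219564 - 5696 = -1250443879/219564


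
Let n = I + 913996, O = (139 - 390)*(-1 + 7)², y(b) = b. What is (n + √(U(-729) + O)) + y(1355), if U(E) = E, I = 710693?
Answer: 1626044 + 3*I*√1085 ≈ 1.626e+6 + 98.818*I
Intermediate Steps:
O = -9036 (O = -251*6² = -251*36 = -9036)
n = 1624689 (n = 710693 + 913996 = 1624689)
(n + √(U(-729) + O)) + y(1355) = (1624689 + √(-729 - 9036)) + 1355 = (1624689 + √(-9765)) + 1355 = (1624689 + 3*I*√1085) + 1355 = 1626044 + 3*I*√1085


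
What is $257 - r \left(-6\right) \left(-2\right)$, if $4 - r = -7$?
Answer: $125$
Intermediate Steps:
$r = 11$ ($r = 4 - -7 = 4 + 7 = 11$)
$257 - r \left(-6\right) \left(-2\right) = 257 - 11 \left(-6\right) \left(-2\right) = 257 - \left(-66\right) \left(-2\right) = 257 - 132 = 125$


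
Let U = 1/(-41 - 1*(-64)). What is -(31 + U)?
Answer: -714/23 ≈ -31.043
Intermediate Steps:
U = 1/23 (U = 1/(-41 + 64) = 1/23 ≈ 0.043478)
-(31 + U) = -(31 + 1/23) = -1*714/23 = -714/23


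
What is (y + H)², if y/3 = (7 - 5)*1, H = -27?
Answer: 441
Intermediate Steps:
y = 6 (y = 3*((7 - 5)*1) = 3*(2*1) = 3*2 = 6)
(y + H)² = (6 - 27)² = (-21)² = 441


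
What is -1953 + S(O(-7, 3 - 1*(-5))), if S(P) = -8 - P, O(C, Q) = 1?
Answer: -1962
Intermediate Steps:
-1953 + S(O(-7, 3 - 1*(-5))) = -1953 + (-8 - 1*1) = -1953 + (-8 - 1) = -1953 - 9 = -1962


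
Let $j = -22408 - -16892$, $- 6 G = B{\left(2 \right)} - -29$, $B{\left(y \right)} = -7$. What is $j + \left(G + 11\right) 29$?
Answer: $- \frac{15910}{3} \approx -5303.3$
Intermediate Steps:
$G = - \frac{11}{3}$ ($G = - \frac{-7 - -29}{6} = - \frac{-7 + 29}{6} = \left(- \frac{1}{6}\right) 22 = - \frac{11}{3} \approx -3.6667$)
$j = -5516$ ($j = -22408 + 16892 = -5516$)
$j + \left(G + 11\right) 29 = -5516 + \left(- \frac{11}{3} + 11\right) 29 = -5516 + \frac{22}{3} \cdot 29 = -5516 + \frac{638}{3} = - \frac{15910}{3}$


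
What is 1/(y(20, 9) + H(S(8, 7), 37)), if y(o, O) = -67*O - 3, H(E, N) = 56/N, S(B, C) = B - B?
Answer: -37/22366 ≈ -0.0016543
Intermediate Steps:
S(B, C) = 0
y(o, O) = -3 - 67*O
1/(y(20, 9) + H(S(8, 7), 37)) = 1/((-3 - 67*9) + 56/37) = 1/((-3 - 603) + 56*(1/37)) = 1/(-606 + 56/37) = 1/(-22366/37) = -37/22366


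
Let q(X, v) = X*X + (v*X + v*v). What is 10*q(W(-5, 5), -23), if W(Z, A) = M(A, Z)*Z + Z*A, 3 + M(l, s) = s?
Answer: 4090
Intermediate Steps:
M(l, s) = -3 + s
W(Z, A) = A*Z + Z*(-3 + Z) (W(Z, A) = (-3 + Z)*Z + Z*A = Z*(-3 + Z) + A*Z = A*Z + Z*(-3 + Z))
q(X, v) = X² + v² + X*v (q(X, v) = X² + (X*v + v²) = X² + (v² + X*v) = X² + v² + X*v)
10*q(W(-5, 5), -23) = 10*((-5*(-3 + 5 - 5))² + (-23)² - 5*(-3 + 5 - 5)*(-23)) = 10*((-5*(-3))² + 529 - 5*(-3)*(-23)) = 10*(15² + 529 + 15*(-23)) = 10*(225 + 529 - 345) = 10*409 = 4090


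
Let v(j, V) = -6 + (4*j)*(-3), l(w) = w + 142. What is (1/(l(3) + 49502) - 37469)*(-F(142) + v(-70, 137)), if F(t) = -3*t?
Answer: -781293845640/16549 ≈ -4.7211e+7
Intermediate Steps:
l(w) = 142 + w
v(j, V) = -6 - 12*j
(1/(l(3) + 49502) - 37469)*(-F(142) + v(-70, 137)) = (1/((142 + 3) + 49502) - 37469)*(-(-3)*142 + (-6 - 12*(-70))) = (1/(145 + 49502) - 37469)*(-1*(-426) + (-6 + 840)) = (1/49647 - 37469)*(426 + 834) = (1/49647 - 37469)*1260 = -1860223442/49647*1260 = -781293845640/16549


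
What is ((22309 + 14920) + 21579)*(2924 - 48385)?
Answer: -2673470488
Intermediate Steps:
((22309 + 14920) + 21579)*(2924 - 48385) = (37229 + 21579)*(-45461) = 58808*(-45461) = -2673470488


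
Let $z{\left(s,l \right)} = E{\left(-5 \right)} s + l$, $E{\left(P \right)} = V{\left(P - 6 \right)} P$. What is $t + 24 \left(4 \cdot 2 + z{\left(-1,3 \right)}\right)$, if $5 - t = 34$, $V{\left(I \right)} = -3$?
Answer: $-125$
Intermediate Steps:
$E{\left(P \right)} = - 3 P$
$z{\left(s,l \right)} = l + 15 s$ ($z{\left(s,l \right)} = \left(-3\right) \left(-5\right) s + l = 15 s + l = l + 15 s$)
$t = -29$ ($t = 5 - 34 = -29$)
$t + 24 \left(4 \cdot 2 + z{\left(-1,3 \right)}\right) = -29 + 24 \left(4 \cdot 2 + \left(3 + 15 \left(-1\right)\right)\right) = -29 + 24 \left(8 + \left(3 - 15\right)\right) = -29 + 24 \left(8 - 12\right) = -29 + 24 \left(-4\right) = -29 - 96 = -125$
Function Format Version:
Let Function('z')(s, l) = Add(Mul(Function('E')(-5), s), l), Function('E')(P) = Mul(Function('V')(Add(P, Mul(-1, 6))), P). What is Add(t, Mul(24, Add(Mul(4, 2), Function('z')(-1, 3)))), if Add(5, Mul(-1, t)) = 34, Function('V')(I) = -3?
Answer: -125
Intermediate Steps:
Function('E')(P) = Mul(-3, P)
Function('z')(s, l) = Add(l, Mul(15, s)) (Function('z')(s, l) = Add(Mul(Mul(-3, -5), s), l) = Add(Mul(15, s), l) = Add(l, Mul(15, s)))
t = -29 (t = Add(5, Mul(-1, 34)) = Add(5, -34) = -29)
Add(t, Mul(24, Add(Mul(4, 2), Function('z')(-1, 3)))) = Add(-29, Mul(24, Add(Mul(4, 2), Add(3, Mul(15, -1))))) = Add(-29, Mul(24, Add(8, Add(3, -15)))) = Add(-29, Mul(24, Add(8, -12))) = Add(-29, Mul(24, -4)) = Add(-29, -96) = -125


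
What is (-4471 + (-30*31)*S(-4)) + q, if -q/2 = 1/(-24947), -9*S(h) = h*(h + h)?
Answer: -87139865/74841 ≈ -1164.3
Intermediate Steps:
S(h) = -2*h²/9 (S(h) = -h*(h + h)/9 = -h*2*h/9 = -2*h²/9)
q = 2/24947 (q = -2/(-24947) = -2*(-1/24947) = 2/24947 ≈ 8.0170e-5)
(-4471 + (-30*31)*S(-4)) + q = (-4471 + (-30*31)*(-2/9*(-4)²)) + 2/24947 = (-4471 - (-620)*16/3) + 2/24947 = (-4471 - 930*(-32/9)) + 2/24947 = (-4471 + 9920/3) + 2/24947 = -3493/3 + 2/24947 = -87139865/74841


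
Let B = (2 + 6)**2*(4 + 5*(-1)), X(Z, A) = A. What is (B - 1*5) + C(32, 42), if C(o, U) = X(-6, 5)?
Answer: -64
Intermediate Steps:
C(o, U) = 5
B = -64 (B = 8**2*(4 - 5) = 64*(-1) = -64)
(B - 1*5) + C(32, 42) = (-64 - 1*5) + 5 = (-64 - 5) + 5 = -69 + 5 = -64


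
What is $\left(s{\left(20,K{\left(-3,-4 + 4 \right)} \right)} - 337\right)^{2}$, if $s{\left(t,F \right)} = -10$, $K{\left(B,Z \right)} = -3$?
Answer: $120409$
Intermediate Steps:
$\left(s{\left(20,K{\left(-3,-4 + 4 \right)} \right)} - 337\right)^{2} = \left(-10 - 337\right)^{2} = \left(-347\right)^{2} = 120409$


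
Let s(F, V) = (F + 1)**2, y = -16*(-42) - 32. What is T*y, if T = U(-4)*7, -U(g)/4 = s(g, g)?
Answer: -161280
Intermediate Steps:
y = 640 (y = 672 - 32 = 640)
s(F, V) = (1 + F)**2
U(g) = -4*(1 + g)**2
T = -252 (T = -4*(1 - 4)**2*7 = -4*(-3)**2*7 = -4*9*7 = -36*7 = -252)
T*y = -252*640 = -161280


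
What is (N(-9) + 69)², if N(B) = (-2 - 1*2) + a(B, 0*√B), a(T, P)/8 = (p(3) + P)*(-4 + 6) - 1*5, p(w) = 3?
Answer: 5329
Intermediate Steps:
a(T, P) = 8 + 16*P (a(T, P) = 8*((3 + P)*(-4 + 6) - 1*5) = 8*((3 + P)*2 - 5) = 8*((6 + 2*P) - 5) = 8*(1 + 2*P) = 8 + 16*P)
N(B) = 4 (N(B) = (-2 - 1*2) + (8 + 16*(0*√B)) = (-2 - 2) + (8 + 16*0) = -4 + (8 + 0) = -4 + 8 = 4)
(N(-9) + 69)² = (4 + 69)² = 73² = 5329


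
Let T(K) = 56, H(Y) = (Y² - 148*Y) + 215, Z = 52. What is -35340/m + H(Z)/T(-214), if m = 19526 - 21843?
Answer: -1298467/18536 ≈ -70.051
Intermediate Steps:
H(Y) = 215 + Y² - 148*Y
m = -2317
-35340/m + H(Z)/T(-214) = -35340/(-2317) + (215 + 52² - 148*52)/56 = -35340*(-1/2317) + (215 + 2704 - 7696)*(1/56) = 35340/2317 - 4777*1/56 = 35340/2317 - 4777/56 = -1298467/18536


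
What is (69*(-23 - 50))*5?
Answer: -25185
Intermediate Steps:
(69*(-23 - 50))*5 = (69*(-73))*5 = -5037*5 = -25185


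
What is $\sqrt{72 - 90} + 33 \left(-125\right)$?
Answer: $-4125 + 3 i \sqrt{2} \approx -4125.0 + 4.2426 i$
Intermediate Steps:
$\sqrt{72 - 90} + 33 \left(-125\right) = \sqrt{72 - 90} - 4125 = \sqrt{-18} - 4125 = 3 i \sqrt{2} - 4125 = -4125 + 3 i \sqrt{2}$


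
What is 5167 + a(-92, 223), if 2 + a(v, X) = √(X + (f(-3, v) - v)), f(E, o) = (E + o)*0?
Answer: 5165 + 3*√35 ≈ 5182.8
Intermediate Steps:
f(E, o) = 0
a(v, X) = -2 + √(X - v) (a(v, X) = -2 + √(X + (0 - v)) = -2 + √(X - v))
5167 + a(-92, 223) = 5167 + (-2 + √(223 - 1*(-92))) = 5167 + (-2 + √(223 + 92)) = 5167 + (-2 + √315) = 5167 + (-2 + 3*√35) = 5165 + 3*√35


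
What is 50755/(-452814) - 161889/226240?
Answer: -6056315489/7317474240 ≈ -0.82765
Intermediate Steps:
50755/(-452814) - 161889/226240 = 50755*(-1/452814) - 161889*1/226240 = -50755/452814 - 23127/32320 = -6056315489/7317474240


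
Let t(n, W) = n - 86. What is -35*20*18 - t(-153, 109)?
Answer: -12361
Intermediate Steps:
t(n, W) = -86 + n
-35*20*18 - t(-153, 109) = -35*20*18 - (-86 - 153) = -700*18 - 1*(-239) = -12600 + 239 = -12361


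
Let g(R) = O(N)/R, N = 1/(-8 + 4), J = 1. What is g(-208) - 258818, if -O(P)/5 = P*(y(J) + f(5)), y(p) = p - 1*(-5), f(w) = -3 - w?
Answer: -107668283/416 ≈ -2.5882e+5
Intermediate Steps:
y(p) = 5 + p (y(p) = p + 5 = 5 + p)
N = -¼ (N = 1/(-4) = -¼ ≈ -0.25000)
O(P) = 10*P (O(P) = -5*P*((5 + 1) + (-3 - 1*5)) = -5*P*(6 + (-3 - 5)) = -5*P*(6 - 8) = -5*P*(-2) = -(-10)*P = 10*P)
g(R) = -5/(2*R) (g(R) = (10*(-¼))/R = -5/(2*R))
g(-208) - 258818 = -5/2/(-208) - 258818 = -5/2*(-1/208) - 258818 = 5/416 - 258818 = -107668283/416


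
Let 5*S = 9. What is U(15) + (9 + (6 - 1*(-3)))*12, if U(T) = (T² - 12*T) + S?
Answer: 1314/5 ≈ 262.80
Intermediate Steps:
S = 9/5 (S = (⅕)*9 = 9/5 ≈ 1.8000)
U(T) = 9/5 + T² - 12*T (U(T) = (T² - 12*T) + 9/5 = 9/5 + T² - 12*T)
U(15) + (9 + (6 - 1*(-3)))*12 = (9/5 + 15² - 12*15) + (9 + (6 - 1*(-3)))*12 = (9/5 + 225 - 180) + (9 + (6 + 3))*12 = 234/5 + (9 + 9)*12 = 234/5 + 18*12 = 234/5 + 216 = 1314/5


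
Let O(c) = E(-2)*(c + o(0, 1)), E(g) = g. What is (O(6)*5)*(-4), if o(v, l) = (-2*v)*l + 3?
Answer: 360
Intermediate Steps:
o(v, l) = 3 - 2*l*v (o(v, l) = -2*l*v + 3 = 3 - 2*l*v)
O(c) = -6 - 2*c (O(c) = -2*(c + (3 - 2*1*0)) = -2*(c + (3 + 0)) = -2*(c + 3) = -2*(3 + c) = -6 - 2*c)
(O(6)*5)*(-4) = ((-6 - 2*6)*5)*(-4) = ((-6 - 12)*5)*(-4) = -18*5*(-4) = -90*(-4) = 360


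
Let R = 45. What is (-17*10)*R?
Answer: -7650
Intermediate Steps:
(-17*10)*R = -17*10*45 = -170*45 = -7650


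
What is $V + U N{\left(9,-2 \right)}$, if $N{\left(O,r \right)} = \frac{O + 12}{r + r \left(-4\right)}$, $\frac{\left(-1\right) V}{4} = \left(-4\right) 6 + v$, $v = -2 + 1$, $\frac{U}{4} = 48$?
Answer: $772$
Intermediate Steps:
$U = 192$ ($U = 4 \cdot 48 = 192$)
$v = -1$
$V = 100$ ($V = - 4 \left(\left(-4\right) 6 - 1\right) = - 4 \left(-24 - 1\right) = \left(-4\right) \left(-25\right) = 100$)
$N{\left(O,r \right)} = - \frac{12 + O}{3 r}$ ($N{\left(O,r \right)} = \frac{12 + O}{r - 4 r} = \frac{12 + O}{\left(-3\right) r} = \left(12 + O\right) \left(- \frac{1}{3 r}\right) = - \frac{12 + O}{3 r}$)
$V + U N{\left(9,-2 \right)} = 100 + 192 \frac{-12 - 9}{3 \left(-2\right)} = 100 + 192 \cdot \frac{1}{3} \left(- \frac{1}{2}\right) \left(-12 - 9\right) = 100 + 192 \cdot \frac{1}{3} \left(- \frac{1}{2}\right) \left(-21\right) = 100 + 192 \cdot \frac{7}{2} = 100 + 672 = 772$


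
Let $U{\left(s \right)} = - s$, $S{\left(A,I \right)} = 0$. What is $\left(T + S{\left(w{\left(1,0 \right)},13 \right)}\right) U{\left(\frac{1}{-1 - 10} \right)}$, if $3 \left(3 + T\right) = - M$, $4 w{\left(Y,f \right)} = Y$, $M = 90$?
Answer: $-3$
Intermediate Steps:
$w{\left(Y,f \right)} = \frac{Y}{4}$
$T = -33$ ($T = -3 + \frac{\left(-1\right) 90}{3} = -3 + \frac{1}{3} \left(-90\right) = -3 - 30 = -33$)
$\left(T + S{\left(w{\left(1,0 \right)},13 \right)}\right) U{\left(\frac{1}{-1 - 10} \right)} = \left(-33 + 0\right) \left(- \frac{1}{-1 - 10}\right) = - 33 \left(- \frac{1}{-11}\right) = - 33 \left(\left(-1\right) \left(- \frac{1}{11}\right)\right) = \left(-33\right) \frac{1}{11} = -3$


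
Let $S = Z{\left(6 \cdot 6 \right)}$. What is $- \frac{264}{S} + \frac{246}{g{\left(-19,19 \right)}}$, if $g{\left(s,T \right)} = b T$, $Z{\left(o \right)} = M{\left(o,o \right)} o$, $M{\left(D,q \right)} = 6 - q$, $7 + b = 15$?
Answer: $\frac{6371}{3420} \approx 1.8629$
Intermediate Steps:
$b = 8$ ($b = -7 + 15 = 8$)
$Z{\left(o \right)} = o \left(6 - o\right)$ ($Z{\left(o \right)} = \left(6 - o\right) o = o \left(6 - o\right)$)
$g{\left(s,T \right)} = 8 T$
$S = -1080$ ($S = 6 \cdot 6 \left(6 - 6 \cdot 6\right) = 36 \left(6 - 36\right) = 36 \left(-30\right) = -1080$)
$- \frac{264}{S} + \frac{246}{g{\left(-19,19 \right)}} = - \frac{264}{-1080} + \frac{246}{8 \cdot 19} = \left(-264\right) \left(- \frac{1}{1080}\right) + \frac{246}{152} = \frac{11}{45} + 246 \cdot \frac{1}{152} = \frac{11}{45} + \frac{123}{76} = \frac{6371}{3420}$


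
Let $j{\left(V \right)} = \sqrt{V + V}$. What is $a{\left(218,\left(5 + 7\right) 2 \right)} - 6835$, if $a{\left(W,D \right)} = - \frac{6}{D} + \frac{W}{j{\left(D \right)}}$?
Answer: $- \frac{27341}{4} + \frac{109 \sqrt{3}}{6} \approx -6803.8$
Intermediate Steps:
$j{\left(V \right)} = \sqrt{2} \sqrt{V}$ ($j{\left(V \right)} = \sqrt{2 V} = \sqrt{2} \sqrt{V}$)
$a{\left(W,D \right)} = - \frac{6}{D} + \frac{W \sqrt{2}}{2 \sqrt{D}}$ ($a{\left(W,D \right)} = - \frac{6}{D} + \frac{W}{\sqrt{2} \sqrt{D}} = - \frac{6}{D} + W \frac{\sqrt{2}}{2 \sqrt{D}} = - \frac{6}{D} + \frac{W \sqrt{2}}{2 \sqrt{D}}$)
$a{\left(218,\left(5 + 7\right) 2 \right)} - 6835 = \left(- \frac{6}{\left(5 + 7\right) 2} + \frac{1}{2} \cdot 218 \sqrt{2} \frac{1}{\sqrt{\left(5 + 7\right) 2}}\right) - 6835 = \left(- \frac{6}{12 \cdot 2} + \frac{1}{2} \cdot 218 \sqrt{2} \frac{1}{\sqrt{12 \cdot 2}}\right) - 6835 = \left(- \frac{6}{24} + \frac{1}{2} \cdot 218 \sqrt{2} \frac{1}{\sqrt{24}}\right) - 6835 = \left(\left(-6\right) \frac{1}{24} + \frac{1}{2} \cdot 218 \sqrt{2} \frac{\sqrt{6}}{12}\right) - 6835 = \left(- \frac{1}{4} + \frac{109 \sqrt{3}}{6}\right) - 6835 = - \frac{27341}{4} + \frac{109 \sqrt{3}}{6}$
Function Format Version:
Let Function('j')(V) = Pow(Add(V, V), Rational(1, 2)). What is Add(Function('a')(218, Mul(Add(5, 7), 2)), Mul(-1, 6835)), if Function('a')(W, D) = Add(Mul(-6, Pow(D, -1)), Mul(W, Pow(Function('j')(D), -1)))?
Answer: Add(Rational(-27341, 4), Mul(Rational(109, 6), Pow(3, Rational(1, 2)))) ≈ -6803.8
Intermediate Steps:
Function('j')(V) = Mul(Pow(2, Rational(1, 2)), Pow(V, Rational(1, 2))) (Function('j')(V) = Pow(Mul(2, V), Rational(1, 2)) = Mul(Pow(2, Rational(1, 2)), Pow(V, Rational(1, 2))))
Function('a')(W, D) = Add(Mul(-6, Pow(D, -1)), Mul(Rational(1, 2), W, Pow(2, Rational(1, 2)), Pow(D, Rational(-1, 2)))) (Function('a')(W, D) = Add(Mul(-6, Pow(D, -1)), Mul(W, Pow(Mul(Pow(2, Rational(1, 2)), Pow(D, Rational(1, 2))), -1))) = Add(Mul(-6, Pow(D, -1)), Mul(W, Mul(Rational(1, 2), Pow(2, Rational(1, 2)), Pow(D, Rational(-1, 2))))) = Add(Mul(-6, Pow(D, -1)), Mul(Rational(1, 2), W, Pow(2, Rational(1, 2)), Pow(D, Rational(-1, 2)))))
Add(Function('a')(218, Mul(Add(5, 7), 2)), Mul(-1, 6835)) = Add(Add(Mul(-6, Pow(Mul(Add(5, 7), 2), -1)), Mul(Rational(1, 2), 218, Pow(2, Rational(1, 2)), Pow(Mul(Add(5, 7), 2), Rational(-1, 2)))), Mul(-1, 6835)) = Add(Add(Mul(-6, Pow(Mul(12, 2), -1)), Mul(Rational(1, 2), 218, Pow(2, Rational(1, 2)), Pow(Mul(12, 2), Rational(-1, 2)))), -6835) = Add(Add(Mul(-6, Pow(24, -1)), Mul(Rational(1, 2), 218, Pow(2, Rational(1, 2)), Pow(24, Rational(-1, 2)))), -6835) = Add(Add(Mul(-6, Rational(1, 24)), Mul(Rational(1, 2), 218, Pow(2, Rational(1, 2)), Mul(Rational(1, 12), Pow(6, Rational(1, 2))))), -6835) = Add(Add(Rational(-1, 4), Mul(Rational(109, 6), Pow(3, Rational(1, 2)))), -6835) = Add(Rational(-27341, 4), Mul(Rational(109, 6), Pow(3, Rational(1, 2))))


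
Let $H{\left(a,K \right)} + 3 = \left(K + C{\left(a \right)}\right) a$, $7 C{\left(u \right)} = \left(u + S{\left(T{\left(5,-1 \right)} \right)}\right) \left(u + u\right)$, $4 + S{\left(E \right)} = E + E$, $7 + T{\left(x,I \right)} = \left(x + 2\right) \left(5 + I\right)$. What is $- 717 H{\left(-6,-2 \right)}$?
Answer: $- \frac{1697139}{7} \approx -2.4245 \cdot 10^{5}$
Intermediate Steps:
$T{\left(x,I \right)} = -7 + \left(2 + x\right) \left(5 + I\right)$ ($T{\left(x,I \right)} = -7 + \left(x + 2\right) \left(5 + I\right) = -7 + \left(2 + x\right) \left(5 + I\right)$)
$S{\left(E \right)} = -4 + 2 E$ ($S{\left(E \right)} = -4 + \left(E + E\right) = -4 + 2 E$)
$C{\left(u \right)} = \frac{2 u \left(38 + u\right)}{7}$ ($C{\left(u \right)} = \frac{\left(u - \left(4 - 2 \left(3 + 2 \left(-1\right) + 5 \cdot 5 - 5\right)\right)\right) \left(u + u\right)}{7} = \frac{\left(u - \left(4 - 2 \left(3 - 2 + 25 - 5\right)\right)\right) 2 u}{7} = \frac{\left(u + \left(-4 + 2 \cdot 21\right)\right) 2 u}{7} = \frac{\left(u + \left(-4 + 42\right)\right) 2 u}{7} = \frac{\left(u + 38\right) 2 u}{7} = \frac{\left(38 + u\right) 2 u}{7} = \frac{2 u \left(38 + u\right)}{7}$)
$H{\left(a,K \right)} = -3 + a \left(K + \frac{2 a \left(38 + a\right)}{7}\right)$ ($H{\left(a,K \right)} = -3 + \left(K + \frac{2 a \left(38 + a\right)}{7}\right) a = -3 + a \left(K + \frac{2 a \left(38 + a\right)}{7}\right)$)
$- 717 H{\left(-6,-2 \right)} = - 717 \left(-3 - -12 + \frac{2 \left(-6\right)^{2} \left(38 - 6\right)}{7}\right) = - 717 \left(-3 + 12 + \frac{2}{7} \cdot 36 \cdot 32\right) = - 717 \left(-3 + 12 + \frac{2304}{7}\right) = \left(-717\right) \frac{2367}{7} = - \frac{1697139}{7}$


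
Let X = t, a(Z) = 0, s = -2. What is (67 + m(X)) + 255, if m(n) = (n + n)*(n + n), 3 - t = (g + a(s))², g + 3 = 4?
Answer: 338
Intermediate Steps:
g = 1 (g = -3 + 4 = 1)
t = 2 (t = 3 - (1 + 0)² = 3 - 1*1² = 3 - 1*1 = 3 - 1 = 2)
X = 2
m(n) = 4*n² (m(n) = (2*n)*(2*n) = 4*n²)
(67 + m(X)) + 255 = (67 + 4*2²) + 255 = (67 + 4*4) + 255 = (67 + 16) + 255 = 83 + 255 = 338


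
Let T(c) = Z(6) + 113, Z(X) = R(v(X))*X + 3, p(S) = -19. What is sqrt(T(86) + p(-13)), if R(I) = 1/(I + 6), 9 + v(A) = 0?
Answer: sqrt(95) ≈ 9.7468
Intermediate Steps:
v(A) = -9 (v(A) = -9 + 0 = -9)
R(I) = 1/(6 + I)
Z(X) = 3 - X/3 (Z(X) = X/(6 - 9) + 3 = X/(-3) + 3 = -X/3 + 3 = 3 - X/3)
T(c) = 114 (T(c) = (3 - 1/3*6) + 113 = (3 - 2) + 113 = 1 + 113 = 114)
sqrt(T(86) + p(-13)) = sqrt(114 - 19) = sqrt(95)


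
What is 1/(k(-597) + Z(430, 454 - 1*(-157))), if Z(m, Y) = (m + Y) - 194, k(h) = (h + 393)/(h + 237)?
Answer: 30/25427 ≈ 0.0011798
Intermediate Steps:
k(h) = (393 + h)/(237 + h)
Z(m, Y) = -194 + Y + m (Z(m, Y) = (Y + m) - 194 = -194 + Y + m)
1/(k(-597) + Z(430, 454 - 1*(-157))) = 1/((393 - 597)/(237 - 597) + (-194 + (454 - 1*(-157)) + 430)) = 1/(-204/(-360) + (-194 + (454 + 157) + 430)) = 1/(-1/360*(-204) + (-194 + 611 + 430)) = 1/(17/30 + 847) = 1/(25427/30) = 30/25427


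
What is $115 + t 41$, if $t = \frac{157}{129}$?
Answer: $\frac{21272}{129} \approx 164.9$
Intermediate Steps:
$t = \frac{157}{129}$ ($t = 157 \cdot \frac{1}{129} = \frac{157}{129} \approx 1.2171$)
$115 + t 41 = 115 + \frac{157}{129} \cdot 41 = 115 + \frac{6437}{129} = \frac{21272}{129}$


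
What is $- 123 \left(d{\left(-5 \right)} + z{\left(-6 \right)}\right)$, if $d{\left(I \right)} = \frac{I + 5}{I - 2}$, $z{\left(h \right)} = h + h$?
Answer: $1476$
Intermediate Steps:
$z{\left(h \right)} = 2 h$
$d{\left(I \right)} = \frac{5 + I}{-2 + I}$
$- 123 \left(d{\left(-5 \right)} + z{\left(-6 \right)}\right) = - 123 \left(\frac{5 - 5}{-2 - 5} + 2 \left(-6\right)\right) = - 123 \left(\frac{1}{-7} \cdot 0 - 12\right) = - 123 \left(\left(- \frac{1}{7}\right) 0 - 12\right) = - 123 \left(0 - 12\right) = \left(-123\right) \left(-12\right) = 1476$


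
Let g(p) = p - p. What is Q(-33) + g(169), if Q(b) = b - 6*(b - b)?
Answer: -33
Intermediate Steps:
g(p) = 0
Q(b) = b (Q(b) = b - 6*0 = b + 0 = b)
Q(-33) + g(169) = -33 + 0 = -33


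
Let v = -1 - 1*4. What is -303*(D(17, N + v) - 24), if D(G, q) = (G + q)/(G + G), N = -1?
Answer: 243915/34 ≈ 7174.0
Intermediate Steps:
v = -5 (v = -1 - 4 = -5)
D(G, q) = (G + q)/(2*G) (D(G, q) = (G + q)/((2*G)) = (G + q)*(1/(2*G)) = (G + q)/(2*G))
-303*(D(17, N + v) - 24) = -303*((1/2)*(17 + (-1 - 5))/17 - 24) = -303*((1/2)*(1/17)*(17 - 6) - 24) = -303*((1/2)*(1/17)*11 - 24) = -303*(11/34 - 24) = -303*(-805/34) = 243915/34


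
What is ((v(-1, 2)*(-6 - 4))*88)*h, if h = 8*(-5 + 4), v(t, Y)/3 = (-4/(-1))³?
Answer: 1351680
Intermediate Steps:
v(t, Y) = 192 (v(t, Y) = 3*(-4/(-1))³ = 3*(-4*(-1))³ = 3*4³ = 3*64 = 192)
h = -8 (h = 8*(-1) = -8)
((v(-1, 2)*(-6 - 4))*88)*h = ((192*(-6 - 4))*88)*(-8) = ((192*(-10))*88)*(-8) = -1920*88*(-8) = -168960*(-8) = 1351680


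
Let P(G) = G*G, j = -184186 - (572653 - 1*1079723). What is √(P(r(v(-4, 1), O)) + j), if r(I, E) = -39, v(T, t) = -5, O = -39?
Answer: 27*√445 ≈ 569.57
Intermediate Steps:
j = 322884 (j = -184186 - (572653 - 1079723) = -184186 - 1*(-507070) = -184186 + 507070 = 322884)
P(G) = G²
√(P(r(v(-4, 1), O)) + j) = √((-39)² + 322884) = √(1521 + 322884) = √324405 = 27*√445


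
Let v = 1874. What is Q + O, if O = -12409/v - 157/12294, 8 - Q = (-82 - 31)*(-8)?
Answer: -5198938760/5759739 ≈ -902.63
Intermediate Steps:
Q = -896 (Q = 8 - (-82 - 31)*(-8) = 8 - (-113)*(-8) = 8 - 1*904 = 8 - 904 = -896)
O = -38212616/5759739 (O = -12409/1874 - 157/12294 = -38212616/5759739 ≈ -6.6344)
Q + O = -896 - 38212616/5759739 = -5198938760/5759739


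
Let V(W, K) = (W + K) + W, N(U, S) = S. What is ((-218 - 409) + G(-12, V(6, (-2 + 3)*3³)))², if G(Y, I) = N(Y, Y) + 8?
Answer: 398161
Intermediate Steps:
V(W, K) = K + 2*W (V(W, K) = (K + W) + W = K + 2*W)
G(Y, I) = 8 + Y (G(Y, I) = Y + 8 = 8 + Y)
((-218 - 409) + G(-12, V(6, (-2 + 3)*3³)))² = ((-218 - 409) + (8 - 12))² = (-627 - 4)² = (-631)² = 398161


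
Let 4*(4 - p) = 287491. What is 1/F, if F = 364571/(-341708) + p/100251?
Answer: -5709428118/10184455691 ≈ -0.56060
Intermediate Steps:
p = -287475/4 (p = 4 - ¼*287491 = 4 - 287491/4 = -287475/4 ≈ -71869.)
F = -10184455691/5709428118 (F = 364571/(-341708) - 287475/4/100251 = 364571*(-1/341708) - 287475/4*1/100251 = -364571/341708 - 95825/133668 = -10184455691/5709428118 ≈ -1.7838)
1/F = 1/(-10184455691/5709428118) = -5709428118/10184455691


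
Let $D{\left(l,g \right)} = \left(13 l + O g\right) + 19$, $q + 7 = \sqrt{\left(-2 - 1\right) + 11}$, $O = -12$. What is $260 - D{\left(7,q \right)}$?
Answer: $66 + 24 \sqrt{2} \approx 99.941$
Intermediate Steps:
$q = -7 + 2 \sqrt{2}$ ($q = -7 + \sqrt{\left(-2 - 1\right) + 11} = -7 + \sqrt{-3 + 11} = -7 + \sqrt{8} = -7 + 2 \sqrt{2} \approx -4.1716$)
$D{\left(l,g \right)} = 19 - 12 g + 13 l$ ($D{\left(l,g \right)} = \left(13 l - 12 g\right) + 19 = \left(- 12 g + 13 l\right) + 19 = 19 - 12 g + 13 l$)
$260 - D{\left(7,q \right)} = 260 - \left(19 - 12 \left(-7 + 2 \sqrt{2}\right) + 13 \cdot 7\right) = 260 - \left(19 + \left(84 - 24 \sqrt{2}\right) + 91\right) = 260 - \left(194 - 24 \sqrt{2}\right) = 66 + 24 \sqrt{2}$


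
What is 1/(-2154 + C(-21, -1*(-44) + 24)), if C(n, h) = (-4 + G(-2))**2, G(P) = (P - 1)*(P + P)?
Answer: -1/2090 ≈ -0.00047847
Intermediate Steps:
G(P) = 2*P*(-1 + P) (G(P) = (-1 + P)*(2*P) = 2*P*(-1 + P))
C(n, h) = 64 (C(n, h) = (-4 + 2*(-2)*(-1 - 2))**2 = (-4 + 2*(-2)*(-3))**2 = (-4 + 12)**2 = 8**2 = 64)
1/(-2154 + C(-21, -1*(-44) + 24)) = 1/(-2154 + 64) = 1/(-2090) = -1/2090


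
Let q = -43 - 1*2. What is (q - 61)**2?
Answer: 11236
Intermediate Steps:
q = -45 (q = -43 - 2 = -45)
(q - 61)**2 = (-45 - 61)**2 = (-106)**2 = 11236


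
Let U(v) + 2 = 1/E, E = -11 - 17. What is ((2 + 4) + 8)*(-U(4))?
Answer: 57/2 ≈ 28.500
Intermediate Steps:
E = -28
U(v) = -57/28 (U(v) = -2 + 1/(-28) = -2 - 1/28 = -57/28)
((2 + 4) + 8)*(-U(4)) = ((2 + 4) + 8)*(-1*(-57/28)) = (6 + 8)*(57/28) = 14*(57/28) = 57/2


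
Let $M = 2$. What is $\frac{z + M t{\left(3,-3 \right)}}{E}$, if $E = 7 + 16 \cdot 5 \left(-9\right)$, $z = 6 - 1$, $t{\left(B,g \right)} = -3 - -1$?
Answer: $- \frac{1}{713} \approx -0.0014025$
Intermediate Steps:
$t{\left(B,g \right)} = -2$ ($t{\left(B,g \right)} = -3 + 1 = -2$)
$z = 5$
$E = -713$ ($E = 7 + 16 \left(-45\right) = 7 - 720 = -713$)
$\frac{z + M t{\left(3,-3 \right)}}{E} = \frac{5 + 2 \left(-2\right)}{-713} = \left(5 - 4\right) \left(- \frac{1}{713}\right) = 1 \left(- \frac{1}{713}\right) = - \frac{1}{713}$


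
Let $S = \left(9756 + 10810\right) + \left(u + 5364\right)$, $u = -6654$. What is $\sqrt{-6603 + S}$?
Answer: $\sqrt{12673} \approx 112.57$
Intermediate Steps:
$S = 19276$ ($S = \left(9756 + 10810\right) + \left(-6654 + 5364\right) = 20566 - 1290 = 19276$)
$\sqrt{-6603 + S} = \sqrt{-6603 + 19276} = \sqrt{12673}$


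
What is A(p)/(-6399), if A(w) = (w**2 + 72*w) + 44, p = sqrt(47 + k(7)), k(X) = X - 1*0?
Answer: -98/6399 - 8*sqrt(6)/237 ≈ -0.097998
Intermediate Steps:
k(X) = X (k(X) = X + 0 = X)
p = 3*sqrt(6) (p = sqrt(47 + 7) = sqrt(54) = 3*sqrt(6) ≈ 7.3485)
A(w) = 44 + w**2 + 72*w
A(p)/(-6399) = (44 + (3*sqrt(6))**2 + 72*(3*sqrt(6)))/(-6399) = (44 + 54 + 216*sqrt(6))*(-1/6399) = (98 + 216*sqrt(6))*(-1/6399) = -98/6399 - 8*sqrt(6)/237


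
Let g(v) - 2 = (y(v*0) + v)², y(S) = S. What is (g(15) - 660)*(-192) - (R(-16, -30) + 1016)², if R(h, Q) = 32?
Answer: -1015168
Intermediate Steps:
g(v) = 2 + v² (g(v) = 2 + (v*0 + v)² = 2 + (0 + v)² = 2 + v²)
(g(15) - 660)*(-192) - (R(-16, -30) + 1016)² = ((2 + 15²) - 660)*(-192) - (32 + 1016)² = ((2 + 225) - 660)*(-192) - 1*1048² = (227 - 660)*(-192) - 1*1098304 = -433*(-192) - 1098304 = 83136 - 1098304 = -1015168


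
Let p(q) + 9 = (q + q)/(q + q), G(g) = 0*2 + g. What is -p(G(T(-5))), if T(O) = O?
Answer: 8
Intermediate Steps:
G(g) = g (G(g) = 0 + g = g)
p(q) = -8 (p(q) = -9 + (q + q)/(q + q) = -9 + (2*q)/((2*q)) = -9 + (2*q)*(1/(2*q)) = -9 + 1 = -8)
-p(G(T(-5))) = -1*(-8) = 8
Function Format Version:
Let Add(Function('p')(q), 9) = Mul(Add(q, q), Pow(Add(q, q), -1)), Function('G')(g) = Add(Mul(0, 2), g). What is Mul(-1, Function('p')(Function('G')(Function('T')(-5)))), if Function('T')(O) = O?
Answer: 8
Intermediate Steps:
Function('G')(g) = g (Function('G')(g) = Add(0, g) = g)
Function('p')(q) = -8 (Function('p')(q) = Add(-9, Mul(Add(q, q), Pow(Add(q, q), -1))) = Add(-9, Mul(Mul(2, q), Pow(Mul(2, q), -1))) = Add(-9, Mul(Mul(2, q), Mul(Rational(1, 2), Pow(q, -1)))) = Add(-9, 1) = -8)
Mul(-1, Function('p')(Function('G')(Function('T')(-5)))) = Mul(-1, -8) = 8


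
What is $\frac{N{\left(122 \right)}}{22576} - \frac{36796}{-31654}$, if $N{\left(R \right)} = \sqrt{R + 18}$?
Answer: $\frac{18398}{15827} + \frac{\sqrt{35}}{11288} \approx 1.163$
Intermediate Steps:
$N{\left(R \right)} = \sqrt{18 + R}$
$\frac{N{\left(122 \right)}}{22576} - \frac{36796}{-31654} = \frac{\sqrt{18 + 122}}{22576} - \frac{36796}{-31654} = \sqrt{140} \cdot \frac{1}{22576} - - \frac{18398}{15827} = 2 \sqrt{35} \cdot \frac{1}{22576} + \frac{18398}{15827} = \frac{\sqrt{35}}{11288} + \frac{18398}{15827} = \frac{18398}{15827} + \frac{\sqrt{35}}{11288}$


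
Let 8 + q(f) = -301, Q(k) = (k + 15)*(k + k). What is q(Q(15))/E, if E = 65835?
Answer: -103/21945 ≈ -0.0046936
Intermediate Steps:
Q(k) = 2*k*(15 + k) (Q(k) = (15 + k)*(2*k) = 2*k*(15 + k))
q(f) = -309 (q(f) = -8 - 301 = -309)
q(Q(15))/E = -309/65835 = -309*1/65835 = -103/21945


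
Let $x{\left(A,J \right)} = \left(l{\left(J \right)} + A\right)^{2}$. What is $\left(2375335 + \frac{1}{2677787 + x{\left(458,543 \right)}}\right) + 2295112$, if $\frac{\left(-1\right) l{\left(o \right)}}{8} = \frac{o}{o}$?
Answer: $\frac{13452227778290}{2880287} \approx 4.6704 \cdot 10^{6}$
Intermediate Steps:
$l{\left(o \right)} = -8$ ($l{\left(o \right)} = - 8 \frac{o}{o} = \left(-8\right) 1 = -8$)
$x{\left(A,J \right)} = \left(-8 + A\right)^{2}$
$\left(2375335 + \frac{1}{2677787 + x{\left(458,543 \right)}}\right) + 2295112 = \left(2375335 + \frac{1}{2677787 + \left(-8 + 458\right)^{2}}\right) + 2295112 = \left(2375335 + \frac{1}{2677787 + 450^{2}}\right) + 2295112 = \left(2375335 + \frac{1}{2677787 + 202500}\right) + 2295112 = \left(2375335 + \frac{1}{2880287}\right) + 2295112 = \frac{6841646521146}{2880287} + 2295112 = \frac{13452227778290}{2880287}$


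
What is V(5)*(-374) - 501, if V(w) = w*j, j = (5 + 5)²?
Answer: -187501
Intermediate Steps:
j = 100 (j = 10² = 100)
V(w) = 100*w (V(w) = w*100 = 100*w)
V(5)*(-374) - 501 = (100*5)*(-374) - 501 = 500*(-374) - 501 = -187000 - 501 = -187501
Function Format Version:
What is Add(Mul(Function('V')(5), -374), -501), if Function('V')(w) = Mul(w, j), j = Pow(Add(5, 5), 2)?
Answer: -187501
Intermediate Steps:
j = 100 (j = Pow(10, 2) = 100)
Function('V')(w) = Mul(100, w) (Function('V')(w) = Mul(w, 100) = Mul(100, w))
Add(Mul(Function('V')(5), -374), -501) = Add(Mul(Mul(100, 5), -374), -501) = Add(Mul(500, -374), -501) = Add(-187000, -501) = -187501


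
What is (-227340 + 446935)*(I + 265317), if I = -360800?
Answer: -20967589385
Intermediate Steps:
(-227340 + 446935)*(I + 265317) = (-227340 + 446935)*(-360800 + 265317) = 219595*(-95483) = -20967589385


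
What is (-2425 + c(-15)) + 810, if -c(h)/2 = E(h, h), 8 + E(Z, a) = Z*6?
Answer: -1419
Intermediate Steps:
E(Z, a) = -8 + 6*Z (E(Z, a) = -8 + Z*6 = -8 + 6*Z)
c(h) = 16 - 12*h (c(h) = -2*(-8 + 6*h) = 16 - 12*h)
(-2425 + c(-15)) + 810 = (-2425 + (16 - 12*(-15))) + 810 = (-2425 + (16 + 180)) + 810 = (-2425 + 196) + 810 = -2229 + 810 = -1419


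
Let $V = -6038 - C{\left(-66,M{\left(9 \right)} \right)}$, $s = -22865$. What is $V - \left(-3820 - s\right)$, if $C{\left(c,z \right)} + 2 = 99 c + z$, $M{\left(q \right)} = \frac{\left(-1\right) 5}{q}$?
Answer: $- \frac{166918}{9} \approx -18546.0$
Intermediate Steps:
$M{\left(q \right)} = - \frac{5}{q}$
$C{\left(c,z \right)} = -2 + z + 99 c$ ($C{\left(c,z \right)} = -2 + \left(99 c + z\right) = -2 + \left(z + 99 c\right) = -2 + z + 99 c$)
$V = \frac{4487}{9}$ ($V = -6038 - \left(-2 - \frac{5}{9} + 99 \left(-66\right)\right) = -6038 - \left(-2 - \frac{5}{9} - 6534\right) = -6038 - - \frac{58829}{9} = -6038 + \frac{58829}{9} = \frac{4487}{9} \approx 498.56$)
$V - \left(-3820 - s\right) = \frac{4487}{9} - \left(-3820 - -22865\right) = \frac{4487}{9} - \left(-3820 + 22865\right) = \frac{4487}{9} - 19045 = - \frac{166918}{9}$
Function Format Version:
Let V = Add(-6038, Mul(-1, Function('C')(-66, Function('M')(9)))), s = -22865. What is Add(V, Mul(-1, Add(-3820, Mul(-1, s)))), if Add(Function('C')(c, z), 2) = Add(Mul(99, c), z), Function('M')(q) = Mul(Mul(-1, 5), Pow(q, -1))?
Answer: Rational(-166918, 9) ≈ -18546.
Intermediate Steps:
Function('M')(q) = Mul(-5, Pow(q, -1))
Function('C')(c, z) = Add(-2, z, Mul(99, c)) (Function('C')(c, z) = Add(-2, Add(Mul(99, c), z)) = Add(-2, Add(z, Mul(99, c))) = Add(-2, z, Mul(99, c)))
V = Rational(4487, 9) (V = Add(-6038, Mul(-1, Add(-2, Mul(-5, Pow(9, -1)), Mul(99, -66)))) = Add(-6038, Mul(-1, Add(-2, Mul(-5, Rational(1, 9)), -6534))) = Add(-6038, Mul(-1, Add(-2, Rational(-5, 9), -6534))) = Add(-6038, Mul(-1, Rational(-58829, 9))) = Add(-6038, Rational(58829, 9)) = Rational(4487, 9) ≈ 498.56)
Add(V, Mul(-1, Add(-3820, Mul(-1, s)))) = Add(Rational(4487, 9), Mul(-1, Add(-3820, Mul(-1, -22865)))) = Add(Rational(4487, 9), Mul(-1, Add(-3820, 22865))) = Add(Rational(4487, 9), Mul(-1, 19045)) = Add(Rational(4487, 9), -19045) = Rational(-166918, 9)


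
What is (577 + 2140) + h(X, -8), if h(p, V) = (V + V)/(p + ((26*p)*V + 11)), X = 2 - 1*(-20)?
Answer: 12343347/4543 ≈ 2717.0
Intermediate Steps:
X = 22 (X = 2 + 20 = 22)
h(p, V) = 2*V/(11 + p + 26*V*p) (h(p, V) = (2*V)/(p + (26*V*p + 11)) = (2*V)/(p + (11 + 26*V*p)) = (2*V)/(11 + p + 26*V*p) = 2*V/(11 + p + 26*V*p))
(577 + 2140) + h(X, -8) = (577 + 2140) + 2*(-8)/(11 + 22 + 26*(-8)*22) = 2717 + 2*(-8)/(11 + 22 - 4576) = 2717 + 2*(-8)/(-4543) = 2717 + 2*(-8)*(-1/4543) = 2717 + 16/4543 = 12343347/4543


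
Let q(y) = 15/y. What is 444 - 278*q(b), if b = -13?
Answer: 9942/13 ≈ 764.77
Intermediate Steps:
444 - 278*q(b) = 444 - 4170/(-13) = 444 - 4170*(-1)/13 = 444 - 278*(-15/13) = 444 + 4170/13 = 9942/13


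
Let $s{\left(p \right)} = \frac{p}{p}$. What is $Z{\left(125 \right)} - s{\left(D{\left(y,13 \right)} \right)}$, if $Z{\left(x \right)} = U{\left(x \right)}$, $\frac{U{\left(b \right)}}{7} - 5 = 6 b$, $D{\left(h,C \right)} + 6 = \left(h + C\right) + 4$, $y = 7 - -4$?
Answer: $5284$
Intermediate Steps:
$y = 11$ ($y = 7 + 4 = 11$)
$D{\left(h,C \right)} = -2 + C + h$ ($D{\left(h,C \right)} = -6 + \left(\left(h + C\right) + 4\right) = -6 + \left(\left(C + h\right) + 4\right) = -6 + \left(4 + C + h\right) = -2 + C + h$)
$s{\left(p \right)} = 1$
$U{\left(b \right)} = 35 + 42 b$ ($U{\left(b \right)} = 35 + 7 \cdot 6 b = 35 + 42 b$)
$Z{\left(x \right)} = 35 + 42 x$
$Z{\left(125 \right)} - s{\left(D{\left(y,13 \right)} \right)} = \left(35 + 42 \cdot 125\right) - 1 = \left(35 + 5250\right) - 1 = 5285 - 1 = 5284$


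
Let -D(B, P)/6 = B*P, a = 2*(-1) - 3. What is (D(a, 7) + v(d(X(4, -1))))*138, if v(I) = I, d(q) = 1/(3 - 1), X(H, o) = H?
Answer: 29049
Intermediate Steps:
d(q) = ½ (d(q) = 1/2 = ½)
a = -5 (a = -2 - 3 = -5)
D(B, P) = -6*B*P
(D(a, 7) + v(d(X(4, -1))))*138 = (-6*(-5)*7 + ½)*138 = (210 + ½)*138 = (421/2)*138 = 29049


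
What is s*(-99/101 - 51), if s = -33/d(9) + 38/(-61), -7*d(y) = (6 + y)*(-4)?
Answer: 2864925/12322 ≈ 232.50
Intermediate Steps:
d(y) = 24/7 + 4*y/7 (d(y) = -(6 + y)*(-4)/7 = -(-24 - 4*y)/7 = 24/7 + 4*y/7)
s = -5457/1220 (s = -33/(24/7 + (4/7)*9) + 38/(-61) = -33/(24/7 + 36/7) + 38*(-1/61) = -33/60/7 - 38/61 = -33*7/60 - 38/61 = -77/20 - 38/61 = -5457/1220 ≈ -4.4730)
s*(-99/101 - 51) = -5457*(-99/101 - 51)/1220 = -5457/1220*(-5250/101) = 2864925/12322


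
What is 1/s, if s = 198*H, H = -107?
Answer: -1/21186 ≈ -4.7201e-5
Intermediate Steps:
s = -21186 (s = 198*(-107) = -21186)
1/s = 1/(-21186) = -1/21186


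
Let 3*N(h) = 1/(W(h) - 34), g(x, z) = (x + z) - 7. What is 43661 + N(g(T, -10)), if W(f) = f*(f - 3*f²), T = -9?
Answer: 6990562711/160110 ≈ 43661.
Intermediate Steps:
g(x, z) = -7 + x + z
N(h) = 1/(3*(-34 + h²*(1 - 3*h))) (N(h) = 1/(3*(h²*(1 - 3*h) - 34)) = 1/(3*(-34 + h²*(1 - 3*h))))
43661 + N(g(T, -10)) = 43661 - 1/(102 + 3*(-7 - 9 - 10)²*(-1 + 3*(-7 - 9 - 10))) = 43661 - 1/(102 + 3*(-26)²*(-1 + 3*(-26))) = 43661 - 1/(102 + 3*676*(-1 - 78)) = 43661 - 1/(102 + 3*676*(-79)) = 43661 - 1/(102 - 160212) = 43661 - 1/(-160110) = 43661 - 1*(-1/160110) = 43661 + 1/160110 = 6990562711/160110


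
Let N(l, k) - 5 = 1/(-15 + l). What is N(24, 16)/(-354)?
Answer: -23/1593 ≈ -0.014438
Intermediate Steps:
N(l, k) = 5 + 1/(-15 + l)
N(24, 16)/(-354) = ((-74 + 5*24)/(-15 + 24))/(-354) = ((-74 + 120)/9)*(-1/354) = ((⅑)*46)*(-1/354) = (46/9)*(-1/354) = -23/1593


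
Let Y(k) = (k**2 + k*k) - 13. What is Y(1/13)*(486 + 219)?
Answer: -1547475/169 ≈ -9156.7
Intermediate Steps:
Y(k) = -13 + 2*k**2 (Y(k) = (k**2 + k**2) - 13 = 2*k**2 - 13 = -13 + 2*k**2)
Y(1/13)*(486 + 219) = (-13 + 2*(1/13)**2)*(486 + 219) = (-13 + 2*(1/13)**2)*705 = (-13 + 2*(1/169))*705 = (-13 + 2/169)*705 = -2195/169*705 = -1547475/169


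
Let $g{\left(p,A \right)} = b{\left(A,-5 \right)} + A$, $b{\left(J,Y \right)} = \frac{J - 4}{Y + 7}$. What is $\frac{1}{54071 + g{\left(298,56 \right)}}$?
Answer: $\frac{1}{54153} \approx 1.8466 \cdot 10^{-5}$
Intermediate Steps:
$b{\left(J,Y \right)} = \frac{-4 + J}{7 + Y}$
$g{\left(p,A \right)} = -2 + \frac{3 A}{2}$ ($g{\left(p,A \right)} = \frac{-4 + A}{7 - 5} + A = \frac{-4 + A}{2} + A = \left(-2 + \frac{A}{2}\right) + A = -2 + \frac{3 A}{2}$)
$\frac{1}{54071 + g{\left(298,56 \right)}} = \frac{1}{54071 + \left(-2 + \frac{3}{2} \cdot 56\right)} = \frac{1}{54071 + \left(-2 + 84\right)} = \frac{1}{54071 + 82} = \frac{1}{54153}$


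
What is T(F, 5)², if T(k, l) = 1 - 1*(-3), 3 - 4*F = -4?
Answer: 16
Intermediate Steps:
F = 7/4 (F = ¾ - ¼*(-4) = ¾ + 1 = 7/4 ≈ 1.7500)
T(k, l) = 4 (T(k, l) = 1 + 3 = 4)
T(F, 5)² = 4² = 16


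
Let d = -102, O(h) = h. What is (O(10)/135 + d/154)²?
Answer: 1495729/4322241 ≈ 0.34605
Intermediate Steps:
(O(10)/135 + d/154)² = (10/135 - 102/154)² = (10*(1/135) - 102*1/154)² = (2/27 - 51/77)² = (-1223/2079)² = 1495729/4322241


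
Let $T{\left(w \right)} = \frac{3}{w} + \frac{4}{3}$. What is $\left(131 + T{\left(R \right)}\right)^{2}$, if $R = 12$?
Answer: $\frac{2531281}{144} \approx 17578.0$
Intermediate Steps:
$T{\left(w \right)} = \frac{4}{3} + \frac{3}{w}$ ($T{\left(w \right)} = \frac{3}{w} + 4 \cdot \frac{1}{3} = \frac{3}{w} + \frac{4}{3} = \frac{4}{3} + \frac{3}{w}$)
$\left(131 + T{\left(R \right)}\right)^{2} = \left(131 + \left(\frac{4}{3} + \frac{3}{12}\right)\right)^{2} = \left(131 + \left(\frac{4}{3} + 3 \cdot \frac{1}{12}\right)\right)^{2} = \left(131 + \left(\frac{4}{3} + \frac{1}{4}\right)\right)^{2} = \left(131 + \frac{19}{12}\right)^{2} = \left(\frac{1591}{12}\right)^{2} = \frac{2531281}{144}$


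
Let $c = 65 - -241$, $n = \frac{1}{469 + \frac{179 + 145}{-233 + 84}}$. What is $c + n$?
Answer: $\frac{21284591}{69557} \approx 306.0$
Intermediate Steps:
$n = \frac{149}{69557}$ ($n = \frac{1}{469 + \frac{324}{-149}} = \frac{1}{469 + 324 \left(- \frac{1}{149}\right)} = \frac{1}{469 - \frac{324}{149}} = \frac{1}{\frac{69557}{149}} = \frac{149}{69557} \approx 0.0021421$)
$c = 306$ ($c = 65 + 241 = 306$)
$c + n = 306 + \frac{149}{69557} = \frac{21284591}{69557}$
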